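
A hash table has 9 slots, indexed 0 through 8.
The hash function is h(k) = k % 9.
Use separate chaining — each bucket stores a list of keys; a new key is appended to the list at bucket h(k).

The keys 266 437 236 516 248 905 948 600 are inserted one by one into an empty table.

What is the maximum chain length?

266 -> bucket 5
437 -> bucket 5 (collision)
236 -> bucket 2
516 -> bucket 3
248 -> bucket 5 (collision)
905 -> bucket 5 (collision)
948 -> bucket 3 (collision)
600 -> bucket 6
Final buckets:
0: ∅
1: ∅
2: 236
3: 516 -> 948
4: ∅
5: 266 -> 437 -> 248 -> 905
6: 600
7: ∅
8: ∅

4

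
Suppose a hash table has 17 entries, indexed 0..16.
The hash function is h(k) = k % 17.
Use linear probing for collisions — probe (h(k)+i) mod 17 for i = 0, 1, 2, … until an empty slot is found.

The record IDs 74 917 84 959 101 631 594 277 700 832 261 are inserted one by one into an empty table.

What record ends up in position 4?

74: h=6 => slot 6
917: h=16 => slot 16
84: h=16, probe 16,0 => slot 0
959: h=7 => slot 7
101: h=16, probe 16,0,1 => slot 1
631: h=2 => slot 2
594: h=16, probe 16,0,1,2,3 => slot 3
277: h=5 => slot 5
700: h=3, probe 3,4 => slot 4
832: h=16, probe 16,0,1,2,3,4,5,6,7,8 => slot 8
261: h=6, probe 6,7,8,9 => slot 9
Table: [84, 101, 631, 594, 700, 277, 74, 959, 832, 261, ∅, ∅, ∅, ∅, ∅, ∅, 917]

700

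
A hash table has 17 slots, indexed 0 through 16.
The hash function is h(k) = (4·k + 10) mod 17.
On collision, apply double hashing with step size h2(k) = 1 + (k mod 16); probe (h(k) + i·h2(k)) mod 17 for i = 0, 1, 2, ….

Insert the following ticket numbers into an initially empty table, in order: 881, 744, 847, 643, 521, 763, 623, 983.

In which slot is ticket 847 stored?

881: h=15 -> slot 15
744: h=11 -> slot 11
847: h=15, h2=16, probe 15,14 -> slot 14
643: h=15, h2=4, probe 15,2 -> slot 2
521: h=3 -> slot 3
763: h=2, h2=12, probe 2,14,9 -> slot 9
623: h=3, h2=16, probe 3,2,1 -> slot 1
983: h=15, h2=8, probe 15,6 -> slot 6
Table: [—, 623, 643, 521, —, —, 983, —, —, 763, —, 744, —, —, 847, 881, —]

14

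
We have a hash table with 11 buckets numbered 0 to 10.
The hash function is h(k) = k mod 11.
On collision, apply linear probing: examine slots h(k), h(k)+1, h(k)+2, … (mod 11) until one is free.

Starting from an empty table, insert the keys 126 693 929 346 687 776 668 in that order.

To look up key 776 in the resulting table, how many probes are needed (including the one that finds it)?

4

126 hashes to 5; slot 5 is free -> place at 5.
693 hashes to 0; slot 0 is free -> place at 0.
929 hashes to 5; 5 taken -> place at 6.
346 hashes to 5; 5,6 taken -> place at 7.
687 hashes to 5; 5,6,7 taken -> place at 8.
776 hashes to 6; 6,7,8 taken -> place at 9.
668 hashes to 8; 8,9 taken -> place at 10.
Table: [693, -, -, -, -, 126, 929, 346, 687, 776, 668]
Lookup 776: h=6, probe 6,7,8,9 → found at 9.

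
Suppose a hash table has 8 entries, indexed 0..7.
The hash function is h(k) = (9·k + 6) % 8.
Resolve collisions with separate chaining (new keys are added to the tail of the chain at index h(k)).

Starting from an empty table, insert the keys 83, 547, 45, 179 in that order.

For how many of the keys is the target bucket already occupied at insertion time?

2

83 -> bucket 1
547 -> bucket 1 (collision)
45 -> bucket 3
179 -> bucket 1 (collision)
Final buckets:
0: -
1: 83 -> 547 -> 179
2: -
3: 45
4: -
5: -
6: -
7: -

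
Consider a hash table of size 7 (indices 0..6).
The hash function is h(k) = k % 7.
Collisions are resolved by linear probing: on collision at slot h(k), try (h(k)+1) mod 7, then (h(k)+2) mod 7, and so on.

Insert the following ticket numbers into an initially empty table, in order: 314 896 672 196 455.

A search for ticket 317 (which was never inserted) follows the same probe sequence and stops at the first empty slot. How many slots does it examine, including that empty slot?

3

Insert 314: h=6, slot 6 empty => index 6.
Insert 896: h=0, slot 0 empty => index 0.
Insert 672: h=0, slot 0 occupied => index 1.
Insert 196: h=0, slots 0,1 occupied => index 2.
Insert 455: h=0, slots 0,1,2 occupied => index 3.
Table: [896, 672, 196, 455, _, _, 314]
Lookup 317: h=2, probe 2,3,4 → slot 4 empty, not found.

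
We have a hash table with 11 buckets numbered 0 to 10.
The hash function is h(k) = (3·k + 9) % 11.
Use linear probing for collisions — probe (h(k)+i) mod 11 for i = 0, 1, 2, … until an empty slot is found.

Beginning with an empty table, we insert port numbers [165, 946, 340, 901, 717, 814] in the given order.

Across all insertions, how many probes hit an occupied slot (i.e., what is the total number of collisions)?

4

165: h=9 → slot 9
946: h=9, probe 9,10 → slot 10
340: h=6 → slot 6
901: h=6, probe 6,7 → slot 7
717: h=4 → slot 4
814: h=9, probe 9,10,0 → slot 0
Table: [814, _, _, _, 717, _, 340, 901, _, 165, 946]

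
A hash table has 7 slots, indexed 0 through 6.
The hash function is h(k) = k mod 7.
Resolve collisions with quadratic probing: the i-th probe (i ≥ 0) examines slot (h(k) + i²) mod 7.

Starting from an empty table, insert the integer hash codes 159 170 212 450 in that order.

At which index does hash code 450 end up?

Insert 159: h=5, slot 5 empty → index 5.
Insert 170: h=2, slot 2 empty → index 2.
Insert 212: h=2, slot 2 occupied → index 3.
Insert 450: h=2, slots 2,3 occupied → index 6.
Table: [—, —, 170, 212, —, 159, 450]

6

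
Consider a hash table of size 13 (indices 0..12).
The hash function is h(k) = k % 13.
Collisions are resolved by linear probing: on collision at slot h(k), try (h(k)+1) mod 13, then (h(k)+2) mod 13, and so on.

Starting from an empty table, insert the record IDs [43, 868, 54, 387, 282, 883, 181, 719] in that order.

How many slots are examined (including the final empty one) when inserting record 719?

Insert 43: h=4, slot 4 empty → index 4.
Insert 868: h=10, slot 10 empty → index 10.
Insert 54: h=2, slot 2 empty → index 2.
Insert 387: h=10, slot 10 occupied → index 11.
Insert 282: h=9, slot 9 empty → index 9.
Insert 883: h=12, slot 12 empty → index 12.
Insert 181: h=12, slot 12 occupied → index 0.
Insert 719: h=4, slot 4 occupied → index 5.
Table: [181, —, 54, —, 43, 719, —, —, —, 282, 868, 387, 883]

2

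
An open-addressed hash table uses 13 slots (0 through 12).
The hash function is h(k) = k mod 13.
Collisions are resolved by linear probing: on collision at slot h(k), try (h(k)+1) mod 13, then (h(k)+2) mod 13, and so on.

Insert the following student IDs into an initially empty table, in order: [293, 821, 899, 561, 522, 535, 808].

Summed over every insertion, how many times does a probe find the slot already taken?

293 hashes to 7; slot 7 is free → place at 7.
821 hashes to 2; slot 2 is free → place at 2.
899 hashes to 2; 2 taken → place at 3.
561 hashes to 2; 2,3 taken → place at 4.
522 hashes to 2; 2,3,4 taken → place at 5.
535 hashes to 2; 2,3,4,5 taken → place at 6.
808 hashes to 2; 2,3,4,5,6,7 taken → place at 8.
Table: [∅, ∅, 821, 899, 561, 522, 535, 293, 808, ∅, ∅, ∅, ∅]

16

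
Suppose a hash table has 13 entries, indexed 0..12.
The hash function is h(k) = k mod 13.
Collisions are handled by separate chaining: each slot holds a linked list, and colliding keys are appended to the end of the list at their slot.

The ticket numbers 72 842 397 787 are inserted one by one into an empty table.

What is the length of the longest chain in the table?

Insert 72: h=7, bucket 7 empty -> new chain.
Insert 842: h=10, bucket 10 empty -> new chain.
Insert 397: h=7, bucket 7 nonempty -> append to chain.
Insert 787: h=7, bucket 7 nonempty -> append to chain.
Final buckets:
0: ∅
1: ∅
2: ∅
3: ∅
4: ∅
5: ∅
6: ∅
7: 72 -> 397 -> 787
8: ∅
9: ∅
10: 842
11: ∅
12: ∅

3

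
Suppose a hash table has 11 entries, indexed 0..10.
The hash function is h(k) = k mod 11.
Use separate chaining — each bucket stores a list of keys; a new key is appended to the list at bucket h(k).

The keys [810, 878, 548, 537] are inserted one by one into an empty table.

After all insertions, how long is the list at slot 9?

810 → bucket 7
878 → bucket 9
548 → bucket 9 (collision)
537 → bucket 9 (collision)
Final buckets:
0: .
1: .
2: .
3: .
4: .
5: .
6: .
7: 810
8: .
9: 878 -> 548 -> 537
10: .

3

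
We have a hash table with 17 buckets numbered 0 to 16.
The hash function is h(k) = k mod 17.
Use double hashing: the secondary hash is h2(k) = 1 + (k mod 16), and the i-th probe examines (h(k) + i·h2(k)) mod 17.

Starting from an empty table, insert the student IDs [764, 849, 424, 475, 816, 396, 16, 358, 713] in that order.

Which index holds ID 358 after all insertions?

15

764 hashes to 16; slot 16 is free -> place at 16.
849 hashes to 16, h2=2; 16 taken -> place at 1.
424 hashes to 16, h2=9; 16 taken -> place at 8.
475 hashes to 16, h2=12; 16 taken -> place at 11.
816 hashes to 0; slot 0 is free -> place at 0.
396 hashes to 5; slot 5 is free -> place at 5.
16 hashes to 16, h2=1; 16,0,1 taken -> place at 2.
358 hashes to 1, h2=7; 1,8 taken -> place at 15.
713 hashes to 16, h2=10; 16 taken -> place at 9.
Table: [816, 849, 16, ∅, ∅, 396, ∅, ∅, 424, 713, ∅, 475, ∅, ∅, ∅, 358, 764]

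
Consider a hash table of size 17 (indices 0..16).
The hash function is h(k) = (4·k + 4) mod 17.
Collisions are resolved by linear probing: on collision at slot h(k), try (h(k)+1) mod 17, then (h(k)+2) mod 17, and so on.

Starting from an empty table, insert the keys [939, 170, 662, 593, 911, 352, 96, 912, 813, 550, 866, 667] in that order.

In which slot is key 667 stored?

5

939: h=3 -> slot 3
170: h=4 -> slot 4
662: h=0 -> slot 0
593: h=13 -> slot 13
911: h=10 -> slot 10
352: h=1 -> slot 1
96: h=14 -> slot 14
912: h=14, probe 14,15 -> slot 15
813: h=9 -> slot 9
550: h=11 -> slot 11
866: h=0, probe 0,1,2 -> slot 2
667: h=3, probe 3,4,5 -> slot 5
Table: [662, 352, 866, 939, 170, 667, ∅, ∅, ∅, 813, 911, 550, ∅, 593, 96, 912, ∅]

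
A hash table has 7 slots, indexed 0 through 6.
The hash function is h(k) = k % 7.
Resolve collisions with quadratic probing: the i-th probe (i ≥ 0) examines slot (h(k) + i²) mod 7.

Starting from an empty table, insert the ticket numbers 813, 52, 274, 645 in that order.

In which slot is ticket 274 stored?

813: h=1 => slot 1
52: h=3 => slot 3
274: h=1, probe 1,2 => slot 2
645: h=1, probe 1,2,5 => slot 5
Table: [-, 813, 274, 52, -, 645, -]

2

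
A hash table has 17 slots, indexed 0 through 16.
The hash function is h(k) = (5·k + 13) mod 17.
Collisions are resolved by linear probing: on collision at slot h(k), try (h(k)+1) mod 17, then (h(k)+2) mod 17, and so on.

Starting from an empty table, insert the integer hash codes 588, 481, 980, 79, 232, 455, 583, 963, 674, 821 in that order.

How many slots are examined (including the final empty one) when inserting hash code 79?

588 hashes to 12; slot 12 is free -> place at 12.
481 hashes to 4; slot 4 is free -> place at 4.
980 hashes to 0; slot 0 is free -> place at 0.
79 hashes to 0; 0 taken -> place at 1.
232 hashes to 0; 0,1 taken -> place at 2.
455 hashes to 10; slot 10 is free -> place at 10.
583 hashes to 4; 4 taken -> place at 5.
963 hashes to 0; 0,1,2 taken -> place at 3.
674 hashes to 0; 0,1,2,3,4,5 taken -> place at 6.
821 hashes to 4; 4,5,6 taken -> place at 7.
Table: [980, 79, 232, 963, 481, 583, 674, 821, ., ., 455, ., 588, ., ., ., .]

2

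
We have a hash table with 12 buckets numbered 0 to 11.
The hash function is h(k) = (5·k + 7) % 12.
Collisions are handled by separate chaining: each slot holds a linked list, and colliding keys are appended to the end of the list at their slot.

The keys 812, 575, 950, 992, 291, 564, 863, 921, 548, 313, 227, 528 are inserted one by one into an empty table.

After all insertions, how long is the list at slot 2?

3

Insert 812: h=11, bucket 11 empty -> new chain.
Insert 575: h=2, bucket 2 empty -> new chain.
Insert 950: h=5, bucket 5 empty -> new chain.
Insert 992: h=11, bucket 11 nonempty -> append to chain.
Insert 291: h=10, bucket 10 empty -> new chain.
Insert 564: h=7, bucket 7 empty -> new chain.
Insert 863: h=2, bucket 2 nonempty -> append to chain.
Insert 921: h=4, bucket 4 empty -> new chain.
Insert 548: h=11, bucket 11 nonempty -> append to chain.
Insert 313: h=0, bucket 0 empty -> new chain.
Insert 227: h=2, bucket 2 nonempty -> append to chain.
Insert 528: h=7, bucket 7 nonempty -> append to chain.
Final buckets:
0: 313
1: —
2: 575 -> 863 -> 227
3: —
4: 921
5: 950
6: —
7: 564 -> 528
8: —
9: —
10: 291
11: 812 -> 992 -> 548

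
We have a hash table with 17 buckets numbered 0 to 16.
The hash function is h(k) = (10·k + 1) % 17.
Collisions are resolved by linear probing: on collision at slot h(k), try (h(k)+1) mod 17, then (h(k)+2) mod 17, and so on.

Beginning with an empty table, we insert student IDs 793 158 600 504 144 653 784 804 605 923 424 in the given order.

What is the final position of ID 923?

793: h=9 → slot 9
158: h=0 → slot 0
600: h=0, probe 0,1 → slot 1
504: h=9, probe 9,10 → slot 10
144: h=13 → slot 13
653: h=3 → slot 3
784: h=4 → slot 4
804: h=0, probe 0,1,2 → slot 2
605: h=16 → slot 16
923: h=0, probe 0,1,2,3,4,5 → slot 5
424: h=8 → slot 8
Table: [158, 600, 804, 653, 784, 923, ∅, ∅, 424, 793, 504, ∅, ∅, 144, ∅, ∅, 605]

5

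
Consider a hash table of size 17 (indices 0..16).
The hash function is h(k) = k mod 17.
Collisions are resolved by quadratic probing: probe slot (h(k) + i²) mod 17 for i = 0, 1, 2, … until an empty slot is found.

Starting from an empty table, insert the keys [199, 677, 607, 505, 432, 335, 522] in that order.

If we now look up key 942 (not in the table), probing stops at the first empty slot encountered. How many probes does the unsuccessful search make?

199: h=12 → slot 12
677: h=14 → slot 14
607: h=12, probe 12,13 → slot 13
505: h=12, probe 12,13,16 → slot 16
432: h=7 → slot 7
335: h=12, probe 12,13,16,4 → slot 4
522: h=12, probe 12,13,16,4,11 → slot 11
Table: [-, -, -, -, 335, -, -, 432, -, -, -, 522, 199, 607, 677, -, 505]
Lookup 942: h=7, probe 7,8 → slot 8 empty, not found.

2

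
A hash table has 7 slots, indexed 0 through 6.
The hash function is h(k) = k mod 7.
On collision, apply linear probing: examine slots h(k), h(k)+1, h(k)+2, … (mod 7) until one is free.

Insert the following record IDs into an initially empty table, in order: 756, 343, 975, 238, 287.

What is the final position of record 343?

1

756: h=0 → slot 0
343: h=0, probe 0,1 → slot 1
975: h=2 → slot 2
238: h=0, probe 0,1,2,3 → slot 3
287: h=0, probe 0,1,2,3,4 → slot 4
Table: [756, 343, 975, 238, 287, —, —]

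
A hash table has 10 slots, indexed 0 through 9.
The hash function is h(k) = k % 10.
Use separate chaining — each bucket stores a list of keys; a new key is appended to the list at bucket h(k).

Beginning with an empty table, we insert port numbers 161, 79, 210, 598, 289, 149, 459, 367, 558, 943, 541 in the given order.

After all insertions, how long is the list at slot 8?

161 -> bucket 1
79 -> bucket 9
210 -> bucket 0
598 -> bucket 8
289 -> bucket 9 (collision)
149 -> bucket 9 (collision)
459 -> bucket 9 (collision)
367 -> bucket 7
558 -> bucket 8 (collision)
943 -> bucket 3
541 -> bucket 1 (collision)
Final buckets:
0: 210
1: 161 -> 541
2: _
3: 943
4: _
5: _
6: _
7: 367
8: 598 -> 558
9: 79 -> 289 -> 149 -> 459

2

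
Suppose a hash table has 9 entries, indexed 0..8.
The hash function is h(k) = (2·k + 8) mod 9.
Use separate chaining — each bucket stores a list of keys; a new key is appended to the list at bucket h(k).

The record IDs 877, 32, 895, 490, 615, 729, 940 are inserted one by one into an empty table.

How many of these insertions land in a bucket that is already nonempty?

Insert 877: h=7, bucket 7 empty → new chain.
Insert 32: h=0, bucket 0 empty → new chain.
Insert 895: h=7, bucket 7 nonempty → append to chain.
Insert 490: h=7, bucket 7 nonempty → append to chain.
Insert 615: h=5, bucket 5 empty → new chain.
Insert 729: h=8, bucket 8 empty → new chain.
Insert 940: h=7, bucket 7 nonempty → append to chain.
Final buckets:
0: 32
1: _
2: _
3: _
4: _
5: 615
6: _
7: 877 -> 895 -> 490 -> 940
8: 729

3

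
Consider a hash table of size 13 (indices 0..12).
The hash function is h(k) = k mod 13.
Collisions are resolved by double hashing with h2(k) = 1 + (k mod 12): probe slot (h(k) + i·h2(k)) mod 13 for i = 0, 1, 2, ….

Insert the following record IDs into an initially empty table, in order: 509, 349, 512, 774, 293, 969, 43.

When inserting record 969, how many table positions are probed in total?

2

509: h=2 => slot 2
349: h=11 => slot 11
512: h=5 => slot 5
774: h=7 => slot 7
293: h=7, h2=6, probe 7,0 => slot 0
969: h=7, h2=10, probe 7,4 => slot 4
43: h=4, h2=8, probe 4,12 => slot 12
Table: [293, -, 509, -, 969, 512, -, 774, -, -, -, 349, 43]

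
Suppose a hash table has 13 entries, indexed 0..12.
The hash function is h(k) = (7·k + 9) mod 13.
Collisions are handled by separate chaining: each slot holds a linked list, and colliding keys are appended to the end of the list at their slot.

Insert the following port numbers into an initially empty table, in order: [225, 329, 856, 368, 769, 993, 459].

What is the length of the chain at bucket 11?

4

225 → bucket 11
329 → bucket 11 (collision)
856 → bucket 8
368 → bucket 11 (collision)
769 → bucket 10
993 → bucket 5
459 → bucket 11 (collision)
Final buckets:
0: _
1: _
2: _
3: _
4: _
5: 993
6: _
7: _
8: 856
9: _
10: 769
11: 225 -> 329 -> 368 -> 459
12: _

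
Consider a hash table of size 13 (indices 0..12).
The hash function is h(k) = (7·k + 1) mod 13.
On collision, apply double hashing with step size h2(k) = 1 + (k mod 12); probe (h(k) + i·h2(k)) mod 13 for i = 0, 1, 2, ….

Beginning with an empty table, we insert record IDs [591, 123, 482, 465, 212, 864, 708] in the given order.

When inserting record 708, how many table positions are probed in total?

4

591 hashes to 4; slot 4 is free => place at 4.
123 hashes to 4, h2=4; 4 taken => place at 8.
482 hashes to 8, h2=3; 8 taken => place at 11.
465 hashes to 6; slot 6 is free => place at 6.
212 hashes to 3; slot 3 is free => place at 3.
864 hashes to 4, h2=1; 4 taken => place at 5.
708 hashes to 4, h2=1; 4,5,6 taken => place at 7.
Table: [-, -, -, 212, 591, 864, 465, 708, 123, -, -, 482, -]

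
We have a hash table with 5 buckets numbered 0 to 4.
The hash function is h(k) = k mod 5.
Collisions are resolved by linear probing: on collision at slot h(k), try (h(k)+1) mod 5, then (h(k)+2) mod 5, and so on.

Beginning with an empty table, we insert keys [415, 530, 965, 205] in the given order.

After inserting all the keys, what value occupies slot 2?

415 hashes to 0; slot 0 is free -> place at 0.
530 hashes to 0; 0 taken -> place at 1.
965 hashes to 0; 0,1 taken -> place at 2.
205 hashes to 0; 0,1,2 taken -> place at 3.
Table: [415, 530, 965, 205, —]

965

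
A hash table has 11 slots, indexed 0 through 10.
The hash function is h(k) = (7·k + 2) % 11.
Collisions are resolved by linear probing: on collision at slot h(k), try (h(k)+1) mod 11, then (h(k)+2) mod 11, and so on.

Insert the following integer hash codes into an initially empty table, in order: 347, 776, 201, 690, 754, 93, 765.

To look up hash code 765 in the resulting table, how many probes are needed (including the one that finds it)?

7

347: h=0 -> slot 0
776: h=0, probe 0,1 -> slot 1
201: h=1, probe 1,2 -> slot 2
690: h=3 -> slot 3
754: h=0, probe 0,1,2,3,4 -> slot 4
93: h=4, probe 4,5 -> slot 5
765: h=0, probe 0,1,2,3,4,5,6 -> slot 6
Table: [347, 776, 201, 690, 754, 93, 765, —, —, —, —]
Lookup 765: h=0, probe 0,1,2,3,4,5,6 → found at 6.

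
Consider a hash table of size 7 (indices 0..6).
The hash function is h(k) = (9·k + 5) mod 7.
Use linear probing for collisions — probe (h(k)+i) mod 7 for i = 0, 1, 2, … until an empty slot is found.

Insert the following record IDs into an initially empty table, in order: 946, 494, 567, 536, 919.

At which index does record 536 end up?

1

946 hashes to 0; slot 0 is free => place at 0.
494 hashes to 6; slot 6 is free => place at 6.
567 hashes to 5; slot 5 is free => place at 5.
536 hashes to 6; 6,0 taken => place at 1.
919 hashes to 2; slot 2 is free => place at 2.
Table: [946, 536, 919, —, —, 567, 494]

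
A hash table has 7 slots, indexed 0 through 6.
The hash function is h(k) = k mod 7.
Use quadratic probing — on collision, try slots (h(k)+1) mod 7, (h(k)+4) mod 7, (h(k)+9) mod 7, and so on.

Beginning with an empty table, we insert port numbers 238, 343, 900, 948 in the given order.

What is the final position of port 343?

238 hashes to 0; slot 0 is free -> place at 0.
343 hashes to 0; 0 taken -> place at 1.
900 hashes to 4; slot 4 is free -> place at 4.
948 hashes to 3; slot 3 is free -> place at 3.
Table: [238, 343, _, 948, 900, _, _]

1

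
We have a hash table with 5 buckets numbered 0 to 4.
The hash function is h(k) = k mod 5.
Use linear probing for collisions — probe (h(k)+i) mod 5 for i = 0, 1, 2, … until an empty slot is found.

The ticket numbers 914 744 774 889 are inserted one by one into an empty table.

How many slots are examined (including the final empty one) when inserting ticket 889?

914 hashes to 4; slot 4 is free → place at 4.
744 hashes to 4; 4 taken → place at 0.
774 hashes to 4; 4,0 taken → place at 1.
889 hashes to 4; 4,0,1 taken → place at 2.
Table: [744, 774, 889, ∅, 914]

4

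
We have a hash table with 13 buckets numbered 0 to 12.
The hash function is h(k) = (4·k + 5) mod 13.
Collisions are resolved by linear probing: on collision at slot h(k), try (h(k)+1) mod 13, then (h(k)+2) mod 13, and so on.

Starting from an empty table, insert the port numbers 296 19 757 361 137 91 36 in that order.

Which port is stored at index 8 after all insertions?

137

Insert 296: h=6, slot 6 empty => index 6.
Insert 19: h=3, slot 3 empty => index 3.
Insert 757: h=4, slot 4 empty => index 4.
Insert 361: h=6, slot 6 occupied => index 7.
Insert 137: h=7, slot 7 occupied => index 8.
Insert 91: h=5, slot 5 empty => index 5.
Insert 36: h=6, slots 6,7,8 occupied => index 9.
Table: [., ., ., 19, 757, 91, 296, 361, 137, 36, ., ., .]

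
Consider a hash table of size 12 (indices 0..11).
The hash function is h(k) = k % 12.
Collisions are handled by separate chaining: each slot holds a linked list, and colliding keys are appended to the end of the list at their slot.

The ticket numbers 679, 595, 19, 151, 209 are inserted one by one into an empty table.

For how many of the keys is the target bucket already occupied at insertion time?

3

679 → bucket 7
595 → bucket 7 (collision)
19 → bucket 7 (collision)
151 → bucket 7 (collision)
209 → bucket 5
Final buckets:
0: .
1: .
2: .
3: .
4: .
5: 209
6: .
7: 679 -> 595 -> 19 -> 151
8: .
9: .
10: .
11: .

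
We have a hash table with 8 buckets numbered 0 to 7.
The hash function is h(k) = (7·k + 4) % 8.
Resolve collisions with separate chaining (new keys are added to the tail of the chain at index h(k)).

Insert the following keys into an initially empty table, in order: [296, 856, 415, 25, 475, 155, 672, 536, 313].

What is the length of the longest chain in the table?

296 -> bucket 4
856 -> bucket 4 (collision)
415 -> bucket 5
25 -> bucket 3
475 -> bucket 1
155 -> bucket 1 (collision)
672 -> bucket 4 (collision)
536 -> bucket 4 (collision)
313 -> bucket 3 (collision)
Final buckets:
0: —
1: 475 -> 155
2: —
3: 25 -> 313
4: 296 -> 856 -> 672 -> 536
5: 415
6: —
7: —

4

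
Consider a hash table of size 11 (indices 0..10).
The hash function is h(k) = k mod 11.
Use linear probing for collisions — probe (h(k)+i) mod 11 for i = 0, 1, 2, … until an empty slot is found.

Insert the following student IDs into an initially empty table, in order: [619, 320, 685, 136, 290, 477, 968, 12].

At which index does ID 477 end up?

7

619 hashes to 3; slot 3 is free → place at 3.
320 hashes to 1; slot 1 is free → place at 1.
685 hashes to 3; 3 taken → place at 4.
136 hashes to 4; 4 taken → place at 5.
290 hashes to 4; 4,5 taken → place at 6.
477 hashes to 4; 4,5,6 taken → place at 7.
968 hashes to 0; slot 0 is free → place at 0.
12 hashes to 1; 1 taken → place at 2.
Table: [968, 320, 12, 619, 685, 136, 290, 477, —, —, —]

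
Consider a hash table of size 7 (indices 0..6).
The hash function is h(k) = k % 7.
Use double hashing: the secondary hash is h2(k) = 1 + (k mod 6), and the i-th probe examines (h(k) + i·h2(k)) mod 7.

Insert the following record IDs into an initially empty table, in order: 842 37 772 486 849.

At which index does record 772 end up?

842: h=2 → slot 2
37: h=2, h2=2, probe 2,4 → slot 4
772: h=2, h2=5, probe 2,0 → slot 0
486: h=3 → slot 3
849: h=2, h2=4, probe 2,6 → slot 6
Table: [772, ., 842, 486, 37, ., 849]

0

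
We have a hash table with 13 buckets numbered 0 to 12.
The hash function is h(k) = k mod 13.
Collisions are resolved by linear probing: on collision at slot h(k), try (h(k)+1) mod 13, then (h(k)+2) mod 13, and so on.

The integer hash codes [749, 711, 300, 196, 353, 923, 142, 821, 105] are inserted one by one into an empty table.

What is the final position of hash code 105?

5

749: h=8 -> slot 8
711: h=9 -> slot 9
300: h=1 -> slot 1
196: h=1, probe 1,2 -> slot 2
353: h=2, probe 2,3 -> slot 3
923: h=0 -> slot 0
142: h=12 -> slot 12
821: h=2, probe 2,3,4 -> slot 4
105: h=1, probe 1,2,3,4,5 -> slot 5
Table: [923, 300, 196, 353, 821, 105, ∅, ∅, 749, 711, ∅, ∅, 142]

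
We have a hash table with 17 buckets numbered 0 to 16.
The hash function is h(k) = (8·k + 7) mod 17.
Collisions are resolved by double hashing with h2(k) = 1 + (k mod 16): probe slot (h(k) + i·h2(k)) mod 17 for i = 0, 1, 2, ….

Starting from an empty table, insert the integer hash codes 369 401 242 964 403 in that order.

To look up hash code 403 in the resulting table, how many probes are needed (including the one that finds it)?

3

369 hashes to 1; slot 1 is free -> place at 1.
401 hashes to 2; slot 2 is free -> place at 2.
242 hashes to 5; slot 5 is free -> place at 5.
964 hashes to 1, h2=5; 1 taken -> place at 6.
403 hashes to 1, h2=4; 1,5 taken -> place at 9.
Table: [∅, 369, 401, ∅, ∅, 242, 964, ∅, ∅, 403, ∅, ∅, ∅, ∅, ∅, ∅, ∅]
Lookup 403: h=1, h2=4, probe 1,5,9 → found at 9.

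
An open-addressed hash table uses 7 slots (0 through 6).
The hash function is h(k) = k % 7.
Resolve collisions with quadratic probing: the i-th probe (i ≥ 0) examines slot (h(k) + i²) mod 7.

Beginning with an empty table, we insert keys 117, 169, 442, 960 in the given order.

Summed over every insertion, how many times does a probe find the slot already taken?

4

117: h=5 -> slot 5
169: h=1 -> slot 1
442: h=1, probe 1,2 -> slot 2
960: h=1, probe 1,2,5,3 -> slot 3
Table: [-, 169, 442, 960, -, 117, -]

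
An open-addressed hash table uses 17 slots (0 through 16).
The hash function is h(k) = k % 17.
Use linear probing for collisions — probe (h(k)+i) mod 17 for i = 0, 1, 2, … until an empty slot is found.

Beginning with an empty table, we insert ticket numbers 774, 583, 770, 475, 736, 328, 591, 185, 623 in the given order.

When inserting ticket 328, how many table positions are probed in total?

774 hashes to 9; slot 9 is free -> place at 9.
583 hashes to 5; slot 5 is free -> place at 5.
770 hashes to 5; 5 taken -> place at 6.
475 hashes to 16; slot 16 is free -> place at 16.
736 hashes to 5; 5,6 taken -> place at 7.
328 hashes to 5; 5,6,7 taken -> place at 8.
591 hashes to 13; slot 13 is free -> place at 13.
185 hashes to 15; slot 15 is free -> place at 15.
623 hashes to 11; slot 11 is free -> place at 11.
Table: [∅, ∅, ∅, ∅, ∅, 583, 770, 736, 328, 774, ∅, 623, ∅, 591, ∅, 185, 475]

4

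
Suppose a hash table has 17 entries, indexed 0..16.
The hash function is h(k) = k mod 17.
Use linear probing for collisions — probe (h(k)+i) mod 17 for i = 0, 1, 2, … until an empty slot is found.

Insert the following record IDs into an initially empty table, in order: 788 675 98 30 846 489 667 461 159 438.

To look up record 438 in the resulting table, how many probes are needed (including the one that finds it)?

5

788: h=6 -> slot 6
675: h=12 -> slot 12
98: h=13 -> slot 13
30: h=13, probe 13,14 -> slot 14
846: h=13, probe 13,14,15 -> slot 15
489: h=13, probe 13,14,15,16 -> slot 16
667: h=4 -> slot 4
461: h=2 -> slot 2
159: h=6, probe 6,7 -> slot 7
438: h=13, probe 13,14,15,16,0 -> slot 0
Table: [438, -, 461, -, 667, -, 788, 159, -, -, -, -, 675, 98, 30, 846, 489]
Lookup 438: h=13, probe 13,14,15,16,0 → found at 0.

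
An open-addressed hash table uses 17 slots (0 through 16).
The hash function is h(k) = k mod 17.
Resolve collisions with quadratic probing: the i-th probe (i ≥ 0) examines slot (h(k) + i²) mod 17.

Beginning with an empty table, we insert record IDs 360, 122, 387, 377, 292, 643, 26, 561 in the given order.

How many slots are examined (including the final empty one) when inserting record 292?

4

360: h=3 => slot 3
122: h=3, probe 3,4 => slot 4
387: h=13 => slot 13
377: h=3, probe 3,4,7 => slot 7
292: h=3, probe 3,4,7,12 => slot 12
643: h=14 => slot 14
26: h=9 => slot 9
561: h=0 => slot 0
Table: [561, ∅, ∅, 360, 122, ∅, ∅, 377, ∅, 26, ∅, ∅, 292, 387, 643, ∅, ∅]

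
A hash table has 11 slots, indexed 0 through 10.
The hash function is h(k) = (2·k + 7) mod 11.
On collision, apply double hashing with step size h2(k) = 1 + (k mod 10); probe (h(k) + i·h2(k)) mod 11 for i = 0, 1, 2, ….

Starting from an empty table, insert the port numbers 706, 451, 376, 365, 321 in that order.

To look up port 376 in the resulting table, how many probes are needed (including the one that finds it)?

Insert 706: h=0, slot 0 empty -> index 0.
Insert 451: h=7, slot 7 empty -> index 7.
Insert 376: h=0, h2=7, slots 0,7 occupied -> index 3.
Insert 365: h=0, h2=6, slot 0 occupied -> index 6.
Insert 321: h=0, h2=2, slot 0 occupied -> index 2.
Table: [706, ∅, 321, 376, ∅, ∅, 365, 451, ∅, ∅, ∅]
Lookup 376: h=0, h2=7, probe 0,7,3 → found at 3.

3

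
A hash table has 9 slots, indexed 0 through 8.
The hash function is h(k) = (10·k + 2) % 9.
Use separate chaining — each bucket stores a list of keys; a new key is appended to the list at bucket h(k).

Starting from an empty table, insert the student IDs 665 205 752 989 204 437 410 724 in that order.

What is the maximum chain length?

3

665 → bucket 1
205 → bucket 0
752 → bucket 7
989 → bucket 1 (collision)
204 → bucket 8
437 → bucket 7 (collision)
410 → bucket 7 (collision)
724 → bucket 6
Final buckets:
0: 205
1: 665 -> 989
2: -
3: -
4: -
5: -
6: 724
7: 752 -> 437 -> 410
8: 204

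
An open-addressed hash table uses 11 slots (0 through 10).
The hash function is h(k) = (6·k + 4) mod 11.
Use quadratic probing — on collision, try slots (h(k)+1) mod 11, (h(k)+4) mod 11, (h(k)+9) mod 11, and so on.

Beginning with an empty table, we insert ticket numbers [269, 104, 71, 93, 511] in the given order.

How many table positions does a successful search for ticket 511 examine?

269 hashes to 1; slot 1 is free → place at 1.
104 hashes to 1; 1 taken → place at 2.
71 hashes to 1; 1,2 taken → place at 5.
93 hashes to 1; 1,2,5 taken → place at 10.
511 hashes to 1; 1,2,5,10 taken → place at 6.
Table: [_, 269, 104, _, _, 71, 511, _, _, _, 93]
Lookup 511: h=1, probe 1,2,5,10,6 → found at 6.

5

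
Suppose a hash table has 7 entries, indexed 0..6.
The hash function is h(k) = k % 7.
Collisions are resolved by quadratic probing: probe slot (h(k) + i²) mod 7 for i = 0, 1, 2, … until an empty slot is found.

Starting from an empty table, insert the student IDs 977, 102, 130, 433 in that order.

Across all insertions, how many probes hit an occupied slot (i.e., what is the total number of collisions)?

3

977 hashes to 4; slot 4 is free -> place at 4.
102 hashes to 4; 4 taken -> place at 5.
130 hashes to 4; 4,5 taken -> place at 1.
433 hashes to 6; slot 6 is free -> place at 6.
Table: [—, 130, —, —, 977, 102, 433]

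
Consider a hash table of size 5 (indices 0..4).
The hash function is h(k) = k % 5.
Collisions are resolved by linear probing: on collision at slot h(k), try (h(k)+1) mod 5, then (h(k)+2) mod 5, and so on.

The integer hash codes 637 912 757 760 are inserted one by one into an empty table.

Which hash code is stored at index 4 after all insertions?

637 hashes to 2; slot 2 is free -> place at 2.
912 hashes to 2; 2 taken -> place at 3.
757 hashes to 2; 2,3 taken -> place at 4.
760 hashes to 0; slot 0 is free -> place at 0.
Table: [760, ∅, 637, 912, 757]

757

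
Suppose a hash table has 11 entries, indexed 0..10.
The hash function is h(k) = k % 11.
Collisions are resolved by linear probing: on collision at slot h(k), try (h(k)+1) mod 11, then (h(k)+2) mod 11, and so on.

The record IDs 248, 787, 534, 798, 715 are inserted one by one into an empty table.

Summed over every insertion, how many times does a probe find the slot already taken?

Insert 248: h=6, slot 6 empty => index 6.
Insert 787: h=6, slot 6 occupied => index 7.
Insert 534: h=6, slots 6,7 occupied => index 8.
Insert 798: h=6, slots 6,7,8 occupied => index 9.
Insert 715: h=0, slot 0 empty => index 0.
Table: [715, —, —, —, —, —, 248, 787, 534, 798, —]

6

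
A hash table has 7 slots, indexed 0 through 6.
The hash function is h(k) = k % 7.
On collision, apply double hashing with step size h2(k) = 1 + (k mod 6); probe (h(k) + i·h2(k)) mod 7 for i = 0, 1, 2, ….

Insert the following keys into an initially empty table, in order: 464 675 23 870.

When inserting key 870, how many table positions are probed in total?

3

Insert 464: h=2, slot 2 empty => index 2.
Insert 675: h=3, slot 3 empty => index 3.
Insert 23: h=2, h2=6, slot 2 occupied => index 1.
Insert 870: h=2, h2=1, slots 2,3 occupied => index 4.
Table: [-, 23, 464, 675, 870, -, -]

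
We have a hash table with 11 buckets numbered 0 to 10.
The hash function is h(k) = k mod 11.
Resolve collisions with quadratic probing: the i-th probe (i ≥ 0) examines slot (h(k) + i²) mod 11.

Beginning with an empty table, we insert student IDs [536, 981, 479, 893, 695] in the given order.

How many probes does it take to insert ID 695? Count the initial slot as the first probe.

4

536: h=8 → slot 8
981: h=2 → slot 2
479: h=6 → slot 6
893: h=2, probe 2,3 → slot 3
695: h=2, probe 2,3,6,0 → slot 0
Table: [695, ., 981, 893, ., ., 479, ., 536, ., .]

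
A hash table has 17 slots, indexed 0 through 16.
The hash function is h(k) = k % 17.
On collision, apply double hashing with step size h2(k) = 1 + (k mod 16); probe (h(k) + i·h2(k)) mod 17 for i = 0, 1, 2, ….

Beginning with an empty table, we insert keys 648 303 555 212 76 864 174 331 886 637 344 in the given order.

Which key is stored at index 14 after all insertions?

648 hashes to 2; slot 2 is free → place at 2.
303 hashes to 14; slot 14 is free → place at 14.
555 hashes to 11; slot 11 is free → place at 11.
212 hashes to 8; slot 8 is free → place at 8.
76 hashes to 8, h2=13; 8 taken → place at 4.
864 hashes to 14, h2=1; 14 taken → place at 15.
174 hashes to 4, h2=15; 4,2 taken → place at 0.
331 hashes to 8, h2=12; 8 taken → place at 3.
886 hashes to 2, h2=7; 2 taken → place at 9.
637 hashes to 8, h2=14; 8 taken → place at 5.
344 hashes to 4, h2=9; 4 taken → place at 13.
Table: [174, ∅, 648, 331, 76, 637, ∅, ∅, 212, 886, ∅, 555, ∅, 344, 303, 864, ∅]

303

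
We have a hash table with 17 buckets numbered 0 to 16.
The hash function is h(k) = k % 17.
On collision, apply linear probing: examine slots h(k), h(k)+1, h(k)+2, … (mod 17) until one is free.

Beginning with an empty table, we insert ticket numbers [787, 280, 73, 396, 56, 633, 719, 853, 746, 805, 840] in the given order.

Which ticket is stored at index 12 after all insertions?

840

787: h=5 → slot 5
280: h=8 → slot 8
73: h=5, probe 5,6 → slot 6
396: h=5, probe 5,6,7 → slot 7
56: h=5, probe 5,6,7,8,9 → slot 9
633: h=4 → slot 4
719: h=5, probe 5,6,7,8,9,10 → slot 10
853: h=3 → slot 3
746: h=15 → slot 15
805: h=6, probe 6,7,8,9,10,11 → slot 11
840: h=7, probe 7,8,9,10,11,12 → slot 12
Table: [∅, ∅, ∅, 853, 633, 787, 73, 396, 280, 56, 719, 805, 840, ∅, ∅, 746, ∅]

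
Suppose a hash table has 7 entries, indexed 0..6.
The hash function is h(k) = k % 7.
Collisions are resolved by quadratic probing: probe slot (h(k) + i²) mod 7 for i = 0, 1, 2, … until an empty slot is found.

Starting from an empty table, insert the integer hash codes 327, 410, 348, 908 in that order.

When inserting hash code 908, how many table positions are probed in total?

3

327 hashes to 5; slot 5 is free => place at 5.
410 hashes to 4; slot 4 is free => place at 4.
348 hashes to 5; 5 taken => place at 6.
908 hashes to 5; 5,6 taken => place at 2.
Table: [., ., 908, ., 410, 327, 348]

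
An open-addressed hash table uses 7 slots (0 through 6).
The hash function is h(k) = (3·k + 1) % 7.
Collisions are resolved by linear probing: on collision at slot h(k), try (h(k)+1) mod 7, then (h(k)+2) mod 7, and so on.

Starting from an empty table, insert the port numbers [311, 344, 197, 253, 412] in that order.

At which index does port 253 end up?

311 hashes to 3; slot 3 is free => place at 3.
344 hashes to 4; slot 4 is free => place at 4.
197 hashes to 4; 4 taken => place at 5.
253 hashes to 4; 4,5 taken => place at 6.
412 hashes to 5; 5,6 taken => place at 0.
Table: [412, _, _, 311, 344, 197, 253]

6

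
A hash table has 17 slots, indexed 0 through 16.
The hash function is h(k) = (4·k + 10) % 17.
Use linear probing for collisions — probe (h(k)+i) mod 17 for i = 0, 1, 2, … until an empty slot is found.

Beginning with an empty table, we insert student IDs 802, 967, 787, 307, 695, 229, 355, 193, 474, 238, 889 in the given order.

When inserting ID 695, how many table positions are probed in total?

2

802 hashes to 5; slot 5 is free -> place at 5.
967 hashes to 2; slot 2 is free -> place at 2.
787 hashes to 13; slot 13 is free -> place at 13.
307 hashes to 14; slot 14 is free -> place at 14.
695 hashes to 2; 2 taken -> place at 3.
229 hashes to 8; slot 8 is free -> place at 8.
355 hashes to 2; 2,3 taken -> place at 4.
193 hashes to 0; slot 0 is free -> place at 0.
474 hashes to 2; 2,3,4,5 taken -> place at 6.
238 hashes to 10; slot 10 is free -> place at 10.
889 hashes to 13; 13,14 taken -> place at 15.
Table: [193, -, 967, 695, 355, 802, 474, -, 229, -, 238, -, -, 787, 307, 889, -]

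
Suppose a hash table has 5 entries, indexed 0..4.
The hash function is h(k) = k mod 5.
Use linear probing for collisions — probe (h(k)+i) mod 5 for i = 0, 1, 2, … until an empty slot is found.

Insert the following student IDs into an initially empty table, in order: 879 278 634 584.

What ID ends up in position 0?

634

879 hashes to 4; slot 4 is free => place at 4.
278 hashes to 3; slot 3 is free => place at 3.
634 hashes to 4; 4 taken => place at 0.
584 hashes to 4; 4,0 taken => place at 1.
Table: [634, 584, -, 278, 879]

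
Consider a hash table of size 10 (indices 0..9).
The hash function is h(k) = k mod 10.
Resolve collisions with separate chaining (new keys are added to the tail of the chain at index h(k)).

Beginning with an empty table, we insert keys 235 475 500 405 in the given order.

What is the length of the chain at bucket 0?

1

235 → bucket 5
475 → bucket 5 (collision)
500 → bucket 0
405 → bucket 5 (collision)
Final buckets:
0: 500
1: .
2: .
3: .
4: .
5: 235 -> 475 -> 405
6: .
7: .
8: .
9: .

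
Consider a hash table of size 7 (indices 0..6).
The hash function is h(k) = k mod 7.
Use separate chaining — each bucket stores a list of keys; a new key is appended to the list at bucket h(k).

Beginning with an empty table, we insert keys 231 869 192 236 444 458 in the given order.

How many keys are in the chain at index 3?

3

231 -> bucket 0
869 -> bucket 1
192 -> bucket 3
236 -> bucket 5
444 -> bucket 3 (collision)
458 -> bucket 3 (collision)
Final buckets:
0: 231
1: 869
2: -
3: 192 -> 444 -> 458
4: -
5: 236
6: -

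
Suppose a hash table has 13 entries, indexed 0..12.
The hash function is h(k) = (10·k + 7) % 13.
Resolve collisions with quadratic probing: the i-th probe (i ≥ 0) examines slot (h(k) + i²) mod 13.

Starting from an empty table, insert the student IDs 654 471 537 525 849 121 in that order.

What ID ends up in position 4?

121

654 hashes to 8; slot 8 is free -> place at 8.
471 hashes to 11; slot 11 is free -> place at 11.
537 hashes to 8; 8 taken -> place at 9.
525 hashes to 5; slot 5 is free -> place at 5.
849 hashes to 8; 8,9 taken -> place at 12.
121 hashes to 8; 8,9,12 taken -> place at 4.
Table: [—, —, —, —, 121, 525, —, —, 654, 537, —, 471, 849]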